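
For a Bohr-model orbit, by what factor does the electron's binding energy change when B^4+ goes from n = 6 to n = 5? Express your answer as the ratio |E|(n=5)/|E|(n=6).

|E| ∝ Z^2 · n^-2; with Z fixed, |E| ∝ n^-2.
|E|(n=5)/|E|(n=6) = (5/6)^-2 = 36/25

36/25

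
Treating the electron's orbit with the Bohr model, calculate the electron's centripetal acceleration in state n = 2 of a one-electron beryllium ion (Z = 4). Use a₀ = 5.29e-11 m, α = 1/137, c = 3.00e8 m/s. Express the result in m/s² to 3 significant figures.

3.63e23 m/s²

r = n²a₀/Z = 5.29e-11 m, v = Zαc/n = 4.38e6 m/s
a = v²/r = (4.38e6)² / 5.29e-11 = 3.63e23 m/s²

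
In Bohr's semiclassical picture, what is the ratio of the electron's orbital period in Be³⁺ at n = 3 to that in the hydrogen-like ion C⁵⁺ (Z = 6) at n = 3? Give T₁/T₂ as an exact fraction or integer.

T ∝ Z^-2 · n^3
T₁/T₂ = (4/6)^-2 · (3/3)^3 = 9/4

9/4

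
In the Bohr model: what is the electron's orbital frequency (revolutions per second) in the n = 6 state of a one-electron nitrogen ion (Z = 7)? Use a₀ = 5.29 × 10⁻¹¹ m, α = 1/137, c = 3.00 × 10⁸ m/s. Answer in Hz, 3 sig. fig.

r = n²a₀/Z = 2.72 × 10⁻¹⁰ m, v = Zαc/n = 2.55 × 10⁶ m/s
f = v/(2πr) = 1.49 × 10¹⁵ Hz

1.49 × 10¹⁵ Hz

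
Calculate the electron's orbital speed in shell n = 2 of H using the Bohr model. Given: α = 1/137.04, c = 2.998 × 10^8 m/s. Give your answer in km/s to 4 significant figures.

1094 km/s

v_n = Zαc/n = 1 × 0.007297 × 2.998 × 10^8 / 2
    = 1094 km/s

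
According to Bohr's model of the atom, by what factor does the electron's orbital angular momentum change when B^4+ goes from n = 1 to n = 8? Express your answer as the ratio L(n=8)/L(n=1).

L = nℏ depends only on n, so L ∝ n.
L(n=8)/L(n=1) = (8/1)^1 = 8

8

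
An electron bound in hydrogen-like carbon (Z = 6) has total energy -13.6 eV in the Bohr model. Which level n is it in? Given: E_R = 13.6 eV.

6

E_n = −E_R Z²/n² ⇒ n² = E_R Z²/(−E_n) = 13.6 × 6² / 13.6 ≈ 36.00
n = 6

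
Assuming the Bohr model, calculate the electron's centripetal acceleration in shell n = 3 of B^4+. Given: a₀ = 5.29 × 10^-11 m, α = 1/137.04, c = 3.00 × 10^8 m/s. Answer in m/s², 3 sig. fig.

1.40 × 10^23 m/s²

r = n²a₀/Z = 9.52 × 10^-11 m, v = Zαc/n = 3.65 × 10^6 m/s
a = v²/r = (3.65 × 10^6)² / 9.52 × 10^-11 = 1.40 × 10^23 m/s²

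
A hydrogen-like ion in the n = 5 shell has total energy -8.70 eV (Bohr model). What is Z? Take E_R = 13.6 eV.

4

E_n = −E_R Z²/n² ⇒ Z² = −E_n n²/E_R = 8.70 × 5² / 13.6 ≈ 15.99
Z = 4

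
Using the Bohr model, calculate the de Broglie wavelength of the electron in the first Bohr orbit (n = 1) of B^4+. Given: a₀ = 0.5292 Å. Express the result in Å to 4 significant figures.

The Bohr quantisation condition is nλ = 2πr_n.
r_n = n²a₀/Z = 0.1058 Å
λ = 2πr_n/n = 2π·0.1058/1 = 0.6650 Å

0.6650 Å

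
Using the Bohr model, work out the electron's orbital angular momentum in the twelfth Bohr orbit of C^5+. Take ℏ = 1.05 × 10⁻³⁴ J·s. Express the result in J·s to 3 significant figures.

1.26 × 10⁻³³ J·s

L_n = nℏ = 12 × 1.05 × 10⁻³⁴ = 1.26 × 10⁻³³ J·s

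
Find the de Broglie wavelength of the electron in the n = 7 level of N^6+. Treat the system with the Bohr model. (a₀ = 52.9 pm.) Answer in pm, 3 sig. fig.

332 pm

The Bohr quantisation condition is nλ = 2πr_n.
r_n = n²a₀/Z = 370 pm
λ = 2πr_n/n = 2π·370/7 = 332 pm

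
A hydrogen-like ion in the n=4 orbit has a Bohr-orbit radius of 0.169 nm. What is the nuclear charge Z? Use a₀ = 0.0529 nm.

r_n = n²a₀/Z ⇒ Z = n²a₀/r = 4² × 0.0529 / 0.169 ≈ 5.01
Z = 5

5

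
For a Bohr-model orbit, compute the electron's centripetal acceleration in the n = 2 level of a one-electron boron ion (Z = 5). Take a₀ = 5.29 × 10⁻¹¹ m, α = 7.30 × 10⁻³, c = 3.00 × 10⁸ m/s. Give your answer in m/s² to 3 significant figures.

r = n²a₀/Z = 4.23 × 10⁻¹¹ m, v = Zαc/n = 5.47 × 10⁶ m/s
a = v²/r = (5.47 × 10⁶)² / 4.23 × 10⁻¹¹ = 7.08 × 10²³ m/s²

7.08 × 10²³ m/s²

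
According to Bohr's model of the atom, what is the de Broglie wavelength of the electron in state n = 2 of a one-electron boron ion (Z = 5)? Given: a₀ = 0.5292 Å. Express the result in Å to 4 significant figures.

The Bohr quantisation condition is nλ = 2πr_n.
r_n = n²a₀/Z = 0.4234 Å
λ = 2πr_n/n = 2π·0.4234/2 = 1.330 Å

1.330 Å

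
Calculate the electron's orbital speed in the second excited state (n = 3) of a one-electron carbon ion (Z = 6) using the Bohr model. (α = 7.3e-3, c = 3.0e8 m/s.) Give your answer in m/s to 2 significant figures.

4.4e6 m/s

v_n = Zαc/n = 6 × 0.0073 × 3.0e8 / 3
    = 4.4e6 m/s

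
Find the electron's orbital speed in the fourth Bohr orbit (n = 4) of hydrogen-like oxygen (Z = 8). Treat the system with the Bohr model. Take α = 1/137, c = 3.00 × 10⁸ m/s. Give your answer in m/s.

v_n = Zαc/n = 8 × 0.00730 × 3.00 × 10⁸ / 4
    = 4.38 × 10⁶ m/s

4.38 × 10⁶ m/s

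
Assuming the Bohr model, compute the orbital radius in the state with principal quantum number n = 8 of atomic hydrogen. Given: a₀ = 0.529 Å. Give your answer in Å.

r_n = n²a₀/Z = 8² × 0.529 / 1
    = 64 × 0.529 / 1 = 33.9 Å

33.9 Å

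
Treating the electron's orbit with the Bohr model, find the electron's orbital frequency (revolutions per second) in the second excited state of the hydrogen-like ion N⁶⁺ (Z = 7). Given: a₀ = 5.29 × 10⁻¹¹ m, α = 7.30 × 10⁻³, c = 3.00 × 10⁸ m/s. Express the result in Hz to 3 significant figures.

1.20 × 10¹⁶ Hz

r = n²a₀/Z = 6.80 × 10⁻¹¹ m, v = Zαc/n = 5.11 × 10⁶ m/s
f = v/(2πr) = 1.20 × 10¹⁶ Hz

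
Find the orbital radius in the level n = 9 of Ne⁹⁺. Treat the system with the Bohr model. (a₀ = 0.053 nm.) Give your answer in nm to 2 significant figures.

r_n = n²a₀/Z = 9² × 0.053 / 10
    = 81 × 0.053 / 10 = 0.43 nm

0.43 nm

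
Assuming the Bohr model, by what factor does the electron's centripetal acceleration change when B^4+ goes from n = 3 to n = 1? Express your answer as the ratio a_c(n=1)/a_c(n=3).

81

a_c ∝ Z^3 · n^-4; with Z fixed, a_c ∝ n^-4.
a_c(n=1)/a_c(n=3) = (1/3)^-4 = 81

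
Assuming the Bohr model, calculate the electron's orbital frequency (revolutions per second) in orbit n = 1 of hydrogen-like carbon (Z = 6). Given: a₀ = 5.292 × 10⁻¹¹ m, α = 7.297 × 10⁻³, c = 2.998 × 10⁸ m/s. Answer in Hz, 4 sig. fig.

r = n²a₀/Z = 8.820 × 10⁻¹² m, v = Zαc/n = 1.313 × 10⁷ m/s
f = v/(2πr) = 2.369 × 10¹⁷ Hz

2.369 × 10¹⁷ Hz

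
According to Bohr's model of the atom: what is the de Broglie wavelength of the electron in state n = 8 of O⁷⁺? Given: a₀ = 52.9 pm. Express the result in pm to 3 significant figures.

The Bohr quantisation condition is nλ = 2πr_n.
r_n = n²a₀/Z = 423 pm
λ = 2πr_n/n = 2π·423/8 = 332 pm

332 pm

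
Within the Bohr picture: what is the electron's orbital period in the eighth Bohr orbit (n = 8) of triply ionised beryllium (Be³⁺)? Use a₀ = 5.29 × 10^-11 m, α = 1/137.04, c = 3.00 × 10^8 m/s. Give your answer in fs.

4.86 fs

r = n²a₀/Z = 8²·5.29 × 10^-11/4 = 8.46 × 10^-10 m
v = Zαc/n = 4·0.00730·3.00 × 10^8/8 = 1.09 × 10^6 m/s
T = 2πr/v = 4.86 × 10^-15 s = 4.86 fs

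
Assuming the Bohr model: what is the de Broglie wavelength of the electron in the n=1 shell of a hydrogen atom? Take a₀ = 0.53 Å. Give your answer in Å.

The Bohr quantisation condition is nλ = 2πr_n.
r_n = n²a₀/Z = 0.53 Å
λ = 2πr_n/n = 2π·0.53/1 = 3.3 Å

3.3 Å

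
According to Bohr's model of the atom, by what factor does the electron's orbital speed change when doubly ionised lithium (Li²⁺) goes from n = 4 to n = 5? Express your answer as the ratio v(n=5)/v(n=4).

4/5

v ∝ Z^1 · n^-1; with Z fixed, v ∝ n^-1.
v(n=5)/v(n=4) = (5/4)^-1 = 4/5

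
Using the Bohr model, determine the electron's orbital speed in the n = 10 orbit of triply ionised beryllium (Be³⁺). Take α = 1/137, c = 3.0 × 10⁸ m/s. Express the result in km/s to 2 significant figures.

v_n = Zαc/n = 4 × 0.0073 × 3.0 × 10⁸ / 10
    = 880 km/s

880 km/s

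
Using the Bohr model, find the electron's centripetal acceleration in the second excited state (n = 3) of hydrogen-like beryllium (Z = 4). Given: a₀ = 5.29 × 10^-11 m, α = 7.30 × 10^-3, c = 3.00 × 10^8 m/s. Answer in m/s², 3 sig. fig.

r = n²a₀/Z = 1.19 × 10^-10 m, v = Zαc/n = 2.92 × 10^6 m/s
a = v²/r = (2.92 × 10^6)² / 1.19 × 10^-10 = 7.16 × 10^22 m/s²

7.16 × 10^22 m/s²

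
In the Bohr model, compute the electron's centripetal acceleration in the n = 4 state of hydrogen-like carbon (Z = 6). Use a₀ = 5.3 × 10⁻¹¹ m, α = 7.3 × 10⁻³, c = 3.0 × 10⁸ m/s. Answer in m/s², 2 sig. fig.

r = n²a₀/Z = 1.4 × 10⁻¹⁰ m, v = Zαc/n = 3.3 × 10⁶ m/s
a = v²/r = (3.3 × 10⁶)² / 1.4 × 10⁻¹⁰ = 7.6 × 10²² m/s²

7.6 × 10²² m/s²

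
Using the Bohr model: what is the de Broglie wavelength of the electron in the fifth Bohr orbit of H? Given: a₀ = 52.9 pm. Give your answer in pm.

1660 pm

The Bohr quantisation condition is nλ = 2πr_n.
r_n = n²a₀/Z = 1320 pm
λ = 2πr_n/n = 2π·1320/5 = 1660 pm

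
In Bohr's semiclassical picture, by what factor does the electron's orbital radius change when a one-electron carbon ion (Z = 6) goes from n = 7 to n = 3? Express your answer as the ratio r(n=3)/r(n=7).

9/49

r ∝ Z^-1 · n^2; with Z fixed, r ∝ n^2.
r(n=3)/r(n=7) = (3/7)^2 = 9/49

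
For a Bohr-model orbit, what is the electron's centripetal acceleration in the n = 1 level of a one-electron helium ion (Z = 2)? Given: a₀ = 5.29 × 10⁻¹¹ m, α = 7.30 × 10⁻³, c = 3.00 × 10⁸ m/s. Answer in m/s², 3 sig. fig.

7.25 × 10²³ m/s²

r = n²a₀/Z = 2.65 × 10⁻¹¹ m, v = Zαc/n = 4.38 × 10⁶ m/s
a = v²/r = (4.38 × 10⁶)² / 2.65 × 10⁻¹¹ = 7.25 × 10²³ m/s²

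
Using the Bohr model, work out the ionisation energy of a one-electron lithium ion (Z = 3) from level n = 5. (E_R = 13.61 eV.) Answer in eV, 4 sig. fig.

E_n = −E_R·Z²/n² = −13.61 × 3²/5² eV = -4.900 eV
Ionisation energy = −E_n = 4.900 eV

4.900 eV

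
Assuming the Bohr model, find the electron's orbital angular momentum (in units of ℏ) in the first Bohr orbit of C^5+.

1

L_n = nℏ, so L/ℏ = n = 1.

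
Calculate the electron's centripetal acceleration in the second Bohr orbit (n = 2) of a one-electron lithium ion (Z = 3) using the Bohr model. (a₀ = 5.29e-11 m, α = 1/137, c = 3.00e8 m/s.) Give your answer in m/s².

r = n²a₀/Z = 7.05e-11 m, v = Zαc/n = 3.28e6 m/s
a = v²/r = (3.28e6)² / 7.05e-11 = 1.53e23 m/s²

1.53e23 m/s²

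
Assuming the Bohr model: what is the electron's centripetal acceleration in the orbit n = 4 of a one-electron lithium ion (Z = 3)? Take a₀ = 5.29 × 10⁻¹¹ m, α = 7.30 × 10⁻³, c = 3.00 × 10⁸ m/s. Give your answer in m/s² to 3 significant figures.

r = n²a₀/Z = 2.82 × 10⁻¹⁰ m, v = Zαc/n = 1.64 × 10⁶ m/s
a = v²/r = (1.64 × 10⁶)² / 2.82 × 10⁻¹⁰ = 9.56 × 10²¹ m/s²

9.56 × 10²¹ m/s²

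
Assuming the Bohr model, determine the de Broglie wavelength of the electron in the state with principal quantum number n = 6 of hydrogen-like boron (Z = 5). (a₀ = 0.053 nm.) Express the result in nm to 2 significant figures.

The Bohr quantisation condition is nλ = 2πr_n.
r_n = n²a₀/Z = 0.38 nm
λ = 2πr_n/n = 2π·0.38/6 = 0.40 nm

0.40 nm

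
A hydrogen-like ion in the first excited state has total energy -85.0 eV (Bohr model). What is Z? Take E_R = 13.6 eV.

5

E_n = −E_R Z²/n² ⇒ Z² = −E_n n²/E_R = 85.0 × 2² / 13.6 ≈ 25.00
Z = 5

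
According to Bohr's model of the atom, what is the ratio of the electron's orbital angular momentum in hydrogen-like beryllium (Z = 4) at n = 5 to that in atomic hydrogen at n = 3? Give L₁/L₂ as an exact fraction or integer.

5/3

L = nℏ is independent of Z.
L₁/L₂ = n₁/n₂ = 5/3 = 5/3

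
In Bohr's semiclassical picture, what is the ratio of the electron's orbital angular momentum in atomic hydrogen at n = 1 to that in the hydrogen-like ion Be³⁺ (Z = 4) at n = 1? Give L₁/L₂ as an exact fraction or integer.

1

L = nℏ is independent of Z.
L₁/L₂ = n₁/n₂ = 1/1 = 1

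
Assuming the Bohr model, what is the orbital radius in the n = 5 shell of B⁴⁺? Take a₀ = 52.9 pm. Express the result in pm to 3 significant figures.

264 pm

r_n = n²a₀/Z = 5² × 52.9 / 5
    = 25 × 52.9 / 5 = 264 pm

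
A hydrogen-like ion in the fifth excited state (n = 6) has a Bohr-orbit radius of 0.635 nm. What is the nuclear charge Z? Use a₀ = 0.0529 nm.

3

r_n = n²a₀/Z ⇒ Z = n²a₀/r = 6² × 0.0529 / 0.635 ≈ 3.00
Z = 3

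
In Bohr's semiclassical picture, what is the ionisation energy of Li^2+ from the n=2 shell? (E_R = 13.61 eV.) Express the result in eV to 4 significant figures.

E_n = −E_R·Z²/n² = −13.61 × 3²/2² eV = -30.62 eV
Ionisation energy = −E_n = 30.62 eV

30.62 eV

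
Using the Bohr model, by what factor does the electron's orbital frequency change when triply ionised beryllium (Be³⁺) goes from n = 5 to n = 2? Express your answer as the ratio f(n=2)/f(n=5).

f ∝ Z^2 · n^-3; with Z fixed, f ∝ n^-3.
f(n=2)/f(n=5) = (2/5)^-3 = 125/8

125/8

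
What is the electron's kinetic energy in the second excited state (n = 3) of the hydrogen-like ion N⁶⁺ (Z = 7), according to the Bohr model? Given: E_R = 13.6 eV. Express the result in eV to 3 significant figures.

74.0 eV

For a Coulomb orbit the virial theorem gives K = −E_n.
E_n = −E_R·Z²/n², so K = E_R·Z²/n² = 13.6 × 7²/3² = 74.0 eV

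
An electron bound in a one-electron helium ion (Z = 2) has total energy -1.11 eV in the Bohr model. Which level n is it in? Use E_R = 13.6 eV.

7

E_n = −E_R Z²/n² ⇒ n² = E_R Z²/(−E_n) = 13.6 × 2² / 1.11 ≈ 49.01
n = 7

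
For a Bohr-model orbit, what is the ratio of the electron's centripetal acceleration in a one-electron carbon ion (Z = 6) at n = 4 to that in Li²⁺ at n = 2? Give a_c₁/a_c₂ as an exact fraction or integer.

1/2

a_c ∝ Z^3 · n^-4
a_c₁/a_c₂ = (6/3)^3 · (4/2)^-4 = 1/2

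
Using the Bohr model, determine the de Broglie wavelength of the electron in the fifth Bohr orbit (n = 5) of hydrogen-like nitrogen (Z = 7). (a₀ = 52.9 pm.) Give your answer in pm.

237 pm

The Bohr quantisation condition is nλ = 2πr_n.
r_n = n²a₀/Z = 189 pm
λ = 2πr_n/n = 2π·189/5 = 237 pm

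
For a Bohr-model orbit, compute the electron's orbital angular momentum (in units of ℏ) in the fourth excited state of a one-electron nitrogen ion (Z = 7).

5

L_n = nℏ, so L/ℏ = n = 5.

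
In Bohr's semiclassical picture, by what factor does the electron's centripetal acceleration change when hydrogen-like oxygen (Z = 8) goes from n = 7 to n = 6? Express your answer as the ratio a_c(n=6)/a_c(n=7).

a_c ∝ Z^3 · n^-4; with Z fixed, a_c ∝ n^-4.
a_c(n=6)/a_c(n=7) = (6/7)^-4 = 2401/1296

2401/1296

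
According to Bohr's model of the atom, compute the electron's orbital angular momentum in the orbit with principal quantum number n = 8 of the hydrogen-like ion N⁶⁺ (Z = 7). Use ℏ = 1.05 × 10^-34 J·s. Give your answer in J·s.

8.40 × 10^-34 J·s

L_n = nℏ = 8 × 1.05 × 10^-34 = 8.40 × 10^-34 J·s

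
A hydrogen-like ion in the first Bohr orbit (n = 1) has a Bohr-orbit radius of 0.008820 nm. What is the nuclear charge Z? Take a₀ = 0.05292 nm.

6

r_n = n²a₀/Z ⇒ Z = n²a₀/r = 1² × 0.05292 / 0.008820 ≈ 6.00
Z = 6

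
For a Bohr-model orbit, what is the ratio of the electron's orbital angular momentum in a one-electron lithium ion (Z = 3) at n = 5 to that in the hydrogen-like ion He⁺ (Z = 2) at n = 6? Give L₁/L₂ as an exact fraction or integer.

5/6

L = nℏ is independent of Z.
L₁/L₂ = n₁/n₂ = 5/6 = 5/6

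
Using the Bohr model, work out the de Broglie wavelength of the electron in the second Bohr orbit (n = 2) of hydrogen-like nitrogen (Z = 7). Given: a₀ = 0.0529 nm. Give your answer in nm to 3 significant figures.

The Bohr quantisation condition is nλ = 2πr_n.
r_n = n²a₀/Z = 0.0302 nm
λ = 2πr_n/n = 2π·0.0302/2 = 0.0950 nm

0.0950 nm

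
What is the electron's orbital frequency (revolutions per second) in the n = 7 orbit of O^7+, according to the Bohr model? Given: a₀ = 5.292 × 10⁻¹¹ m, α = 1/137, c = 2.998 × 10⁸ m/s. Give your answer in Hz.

r = n²a₀/Z = 3.241 × 10⁻¹⁰ m, v = Zαc/n = 2.501 × 10⁶ m/s
f = v/(2πr) = 1.228 × 10¹⁵ Hz

1.228 × 10¹⁵ Hz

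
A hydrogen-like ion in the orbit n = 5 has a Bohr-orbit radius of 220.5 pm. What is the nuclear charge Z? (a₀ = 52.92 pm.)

6

r_n = n²a₀/Z ⇒ Z = n²a₀/r = 5² × 52.92 / 220.5 ≈ 6.00
Z = 6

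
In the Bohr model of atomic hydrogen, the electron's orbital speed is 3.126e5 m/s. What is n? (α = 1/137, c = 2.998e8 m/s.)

7

v_n = Zαc/n ⇒ n = Zαc/v = 1 × 0.007299 × 2.998e8 / 3.126e5 ≈ 7.00
n = 7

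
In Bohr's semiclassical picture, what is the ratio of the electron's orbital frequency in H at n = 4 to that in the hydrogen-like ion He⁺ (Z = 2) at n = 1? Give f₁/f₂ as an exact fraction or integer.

f ∝ Z^2 · n^-3
f₁/f₂ = (1/2)^2 · (4/1)^-3 = 1/256

1/256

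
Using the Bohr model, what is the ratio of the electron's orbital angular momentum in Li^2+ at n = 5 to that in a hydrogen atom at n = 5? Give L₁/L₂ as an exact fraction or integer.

L = nℏ is independent of Z.
L₁/L₂ = n₁/n₂ = 5/5 = 1

1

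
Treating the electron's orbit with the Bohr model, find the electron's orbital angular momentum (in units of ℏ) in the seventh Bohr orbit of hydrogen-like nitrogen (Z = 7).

7

L_n = nℏ, so L/ℏ = n = 7.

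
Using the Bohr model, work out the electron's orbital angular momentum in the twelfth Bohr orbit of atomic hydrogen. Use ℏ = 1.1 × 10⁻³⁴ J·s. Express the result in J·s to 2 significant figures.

L_n = nℏ = 12 × 1.1 × 10⁻³⁴ = 1.3 × 10⁻³³ J·s

1.3 × 10⁻³³ J·s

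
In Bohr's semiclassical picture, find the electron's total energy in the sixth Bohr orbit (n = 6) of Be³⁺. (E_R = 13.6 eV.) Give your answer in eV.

-6.04 eV

E_n = −E_R·Z²/n² = −13.6 × 4²/6² = -6.04 eV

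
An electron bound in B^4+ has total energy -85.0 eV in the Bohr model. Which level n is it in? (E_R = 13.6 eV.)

E_n = −E_R Z²/n² ⇒ n² = E_R Z²/(−E_n) = 13.6 × 5² / 85.0 ≈ 4.00
n = 2

2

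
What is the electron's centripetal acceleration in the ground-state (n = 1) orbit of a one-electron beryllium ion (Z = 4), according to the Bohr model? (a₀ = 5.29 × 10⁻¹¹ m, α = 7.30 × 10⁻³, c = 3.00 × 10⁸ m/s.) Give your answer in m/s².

5.80 × 10²⁴ m/s²

r = n²a₀/Z = 1.32 × 10⁻¹¹ m, v = Zαc/n = 8.76 × 10⁶ m/s
a = v²/r = (8.76 × 10⁶)² / 1.32 × 10⁻¹¹ = 5.80 × 10²⁴ m/s²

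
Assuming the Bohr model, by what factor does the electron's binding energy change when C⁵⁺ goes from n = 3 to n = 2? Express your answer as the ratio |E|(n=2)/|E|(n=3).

|E| ∝ Z^2 · n^-2; with Z fixed, |E| ∝ n^-2.
|E|(n=2)/|E|(n=3) = (2/3)^-2 = 9/4

9/4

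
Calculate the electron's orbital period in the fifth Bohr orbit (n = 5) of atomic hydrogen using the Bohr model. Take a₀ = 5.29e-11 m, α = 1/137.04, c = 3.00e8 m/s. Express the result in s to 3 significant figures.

1.90e-14 s

r = n²a₀/Z = 5²·5.29e-11/1 = 1.32e-9 m
v = Zαc/n = 1·0.00730·3.00e8/5 = 4.38e5 m/s
T = 2πr/v = 1.90e-14 s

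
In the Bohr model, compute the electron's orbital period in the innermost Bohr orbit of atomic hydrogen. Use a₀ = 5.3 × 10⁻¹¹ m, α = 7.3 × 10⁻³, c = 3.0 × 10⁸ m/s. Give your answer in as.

r = n²a₀/Z = 1²·5.3 × 10⁻¹¹/1 = 5.3 × 10⁻¹¹ m
v = Zαc/n = 1·0.0073·3.0 × 10⁸/1 = 2.2 × 10⁶ m/s
T = 2πr/v = 1.5 × 10⁻¹⁶ s = 150 as

150 as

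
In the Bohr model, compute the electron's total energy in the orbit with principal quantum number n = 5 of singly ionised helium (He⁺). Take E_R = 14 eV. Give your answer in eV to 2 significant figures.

-2.2 eV

E_n = −E_R·Z²/n² = −14 × 2²/5² = -2.2 eV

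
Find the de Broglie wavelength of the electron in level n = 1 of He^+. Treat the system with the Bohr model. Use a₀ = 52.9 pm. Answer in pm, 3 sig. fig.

The Bohr quantisation condition is nλ = 2πr_n.
r_n = n²a₀/Z = 26.4 pm
λ = 2πr_n/n = 2π·26.4/1 = 166 pm

166 pm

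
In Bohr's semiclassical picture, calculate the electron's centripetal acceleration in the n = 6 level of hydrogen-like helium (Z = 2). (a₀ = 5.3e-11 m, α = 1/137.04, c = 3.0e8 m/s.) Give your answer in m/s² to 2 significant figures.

5.6e20 m/s²

r = n²a₀/Z = 9.5e-10 m, v = Zαc/n = 7.3e5 m/s
a = v²/r = (7.3e5)² / 9.5e-10 = 5.6e20 m/s²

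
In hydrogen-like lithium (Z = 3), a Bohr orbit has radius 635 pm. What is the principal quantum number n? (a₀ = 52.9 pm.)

r_n = n²a₀/Z ⇒ n² = rZ/a₀ = 635 × 3 / 52.9 ≈ 36.01
n = 6

6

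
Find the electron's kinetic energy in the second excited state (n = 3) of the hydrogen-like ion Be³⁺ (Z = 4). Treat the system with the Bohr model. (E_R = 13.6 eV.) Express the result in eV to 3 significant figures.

For a Coulomb orbit the virial theorem gives K = −E_n.
E_n = −E_R·Z²/n², so K = E_R·Z²/n² = 13.6 × 4²/3² = 24.2 eV

24.2 eV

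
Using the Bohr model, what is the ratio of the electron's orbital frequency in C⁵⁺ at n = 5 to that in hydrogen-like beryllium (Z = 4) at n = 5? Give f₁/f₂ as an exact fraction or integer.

9/4

f ∝ Z^2 · n^-3
f₁/f₂ = (6/4)^2 · (5/5)^-3 = 9/4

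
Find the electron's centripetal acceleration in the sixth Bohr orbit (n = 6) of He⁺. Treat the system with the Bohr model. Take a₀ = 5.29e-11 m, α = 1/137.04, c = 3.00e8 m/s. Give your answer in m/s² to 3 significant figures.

r = n²a₀/Z = 9.52e-10 m, v = Zαc/n = 7.30e5 m/s
a = v²/r = (7.30e5)² / 9.52e-10 = 5.59e20 m/s²

5.59e20 m/s²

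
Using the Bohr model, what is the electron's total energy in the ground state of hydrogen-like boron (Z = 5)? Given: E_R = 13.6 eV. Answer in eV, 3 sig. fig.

-340 eV

E_n = −E_R·Z²/n² = −13.6 × 5²/1² = -340 eV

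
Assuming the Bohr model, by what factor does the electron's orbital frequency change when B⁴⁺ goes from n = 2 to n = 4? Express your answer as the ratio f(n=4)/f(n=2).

f ∝ Z^2 · n^-3; with Z fixed, f ∝ n^-3.
f(n=4)/f(n=2) = (4/2)^-3 = 1/8

1/8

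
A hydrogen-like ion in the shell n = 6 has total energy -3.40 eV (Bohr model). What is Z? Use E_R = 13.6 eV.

3

E_n = −E_R Z²/n² ⇒ Z² = −E_n n²/E_R = 3.40 × 6² / 13.6 ≈ 9.00
Z = 3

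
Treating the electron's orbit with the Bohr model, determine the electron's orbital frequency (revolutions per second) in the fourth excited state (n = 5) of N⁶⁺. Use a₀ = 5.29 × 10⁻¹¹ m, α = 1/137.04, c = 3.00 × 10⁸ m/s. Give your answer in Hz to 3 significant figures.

r = n²a₀/Z = 1.89 × 10⁻¹⁰ m, v = Zαc/n = 3.06 × 10⁶ m/s
f = v/(2πr) = 2.58 × 10¹⁵ Hz

2.58 × 10¹⁵ Hz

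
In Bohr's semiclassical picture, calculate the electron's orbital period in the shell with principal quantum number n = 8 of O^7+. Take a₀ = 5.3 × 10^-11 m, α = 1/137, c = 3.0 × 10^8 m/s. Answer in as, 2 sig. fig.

r = n²a₀/Z = 8²·5.3 × 10^-11/8 = 4.2 × 10^-10 m
v = Zαc/n = 8·0.0073·3.0 × 10^8/8 = 2.2 × 10^6 m/s
T = 2πr/v = 1.2 × 10^-15 s = 1200 as

1200 as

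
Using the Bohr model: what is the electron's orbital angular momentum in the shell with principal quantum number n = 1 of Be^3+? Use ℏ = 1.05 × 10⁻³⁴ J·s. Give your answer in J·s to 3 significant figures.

1.05 × 10⁻³⁴ J·s

L_n = nℏ = 1 × 1.05 × 10⁻³⁴ = 1.05 × 10⁻³⁴ J·s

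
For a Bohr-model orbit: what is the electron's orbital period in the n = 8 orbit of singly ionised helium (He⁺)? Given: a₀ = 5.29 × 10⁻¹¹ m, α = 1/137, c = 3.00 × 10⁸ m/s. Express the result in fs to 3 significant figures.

r = n²a₀/Z = 8²·5.29 × 10⁻¹¹/2 = 1.69 × 10⁻⁹ m
v = Zαc/n = 2·0.00730·3.00 × 10⁸/8 = 5.47 × 10⁵ m/s
T = 2πr/v = 1.94 × 10⁻¹⁴ s = 19.4 fs

19.4 fs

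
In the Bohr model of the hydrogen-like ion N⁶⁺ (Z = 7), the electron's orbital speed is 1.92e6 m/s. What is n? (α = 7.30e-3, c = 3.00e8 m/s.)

v_n = Zαc/n ⇒ n = Zαc/v = 7 × 0.00730 × 3.00e8 / 1.92e6 ≈ 7.98
n = 8

8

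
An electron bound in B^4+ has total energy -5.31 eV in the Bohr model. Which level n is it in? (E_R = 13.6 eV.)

8

E_n = −E_R Z²/n² ⇒ n² = E_R Z²/(−E_n) = 13.6 × 5² / 5.31 ≈ 64.03
n = 8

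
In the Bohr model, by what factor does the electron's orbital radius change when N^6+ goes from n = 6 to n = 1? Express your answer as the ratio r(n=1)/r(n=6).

1/36

r ∝ Z^-1 · n^2; with Z fixed, r ∝ n^2.
r(n=1)/r(n=6) = (1/6)^2 = 1/36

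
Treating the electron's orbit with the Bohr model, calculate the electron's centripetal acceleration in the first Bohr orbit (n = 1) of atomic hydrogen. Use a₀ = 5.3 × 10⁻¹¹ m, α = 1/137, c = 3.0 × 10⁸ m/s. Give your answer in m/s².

r = n²a₀/Z = 5.3 × 10⁻¹¹ m, v = Zαc/n = 2.2 × 10⁶ m/s
a = v²/r = (2.2 × 10⁶)² / 5.3 × 10⁻¹¹ = 9.0 × 10²² m/s²

9.0 × 10²² m/s²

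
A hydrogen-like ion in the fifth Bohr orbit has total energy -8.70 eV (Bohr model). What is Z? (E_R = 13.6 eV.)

E_n = −E_R Z²/n² ⇒ Z² = −E_n n²/E_R = 8.70 × 5² / 13.6 ≈ 15.99
Z = 4

4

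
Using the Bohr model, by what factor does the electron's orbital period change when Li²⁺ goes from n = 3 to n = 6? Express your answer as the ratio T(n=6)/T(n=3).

8

T ∝ Z^-2 · n^3; with Z fixed, T ∝ n^3.
T(n=6)/T(n=3) = (6/3)^3 = 8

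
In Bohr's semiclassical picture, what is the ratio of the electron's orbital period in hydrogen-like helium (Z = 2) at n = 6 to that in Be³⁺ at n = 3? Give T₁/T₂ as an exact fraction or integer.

T ∝ Z^-2 · n^3
T₁/T₂ = (2/4)^-2 · (6/3)^3 = 32

32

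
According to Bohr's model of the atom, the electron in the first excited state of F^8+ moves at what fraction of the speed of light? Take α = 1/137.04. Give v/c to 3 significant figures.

0.0328

v_n = Zαc/n, so v/c = Zα/n = 9 × 0.00730 / 2 = 0.0328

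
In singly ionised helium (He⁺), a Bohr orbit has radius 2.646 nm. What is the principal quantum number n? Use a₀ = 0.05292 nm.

10

r_n = n²a₀/Z ⇒ n² = rZ/a₀ = 2.646 × 2 / 0.05292 ≈ 100.00
n = 10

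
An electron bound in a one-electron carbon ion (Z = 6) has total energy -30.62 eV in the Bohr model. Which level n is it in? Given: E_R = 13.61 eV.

E_n = −E_R Z²/n² ⇒ n² = E_R Z²/(−E_n) = 13.61 × 6² / 30.62 ≈ 16.00
n = 4

4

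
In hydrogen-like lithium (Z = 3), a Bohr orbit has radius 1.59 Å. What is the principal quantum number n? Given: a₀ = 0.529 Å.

r_n = n²a₀/Z ⇒ n² = rZ/a₀ = 1.59 × 3 / 0.529 ≈ 9.02
n = 3

3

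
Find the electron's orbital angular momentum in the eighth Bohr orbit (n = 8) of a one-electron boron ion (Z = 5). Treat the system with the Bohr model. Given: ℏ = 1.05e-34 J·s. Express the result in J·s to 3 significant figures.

L_n = nℏ = 8 × 1.05e-34 = 8.40e-34 J·s

8.40e-34 J·s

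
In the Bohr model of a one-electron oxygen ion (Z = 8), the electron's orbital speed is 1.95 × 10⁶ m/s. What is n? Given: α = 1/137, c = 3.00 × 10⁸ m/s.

v_n = Zαc/n ⇒ n = Zαc/v = 8 × 0.00730 × 3.00 × 10⁸ / 1.95 × 10⁶ ≈ 8.98
n = 9

9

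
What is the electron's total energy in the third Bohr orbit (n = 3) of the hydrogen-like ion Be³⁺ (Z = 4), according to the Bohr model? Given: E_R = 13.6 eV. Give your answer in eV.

E_n = −E_R·Z²/n² = −13.6 × 4²/3² = -24.2 eV

-24.2 eV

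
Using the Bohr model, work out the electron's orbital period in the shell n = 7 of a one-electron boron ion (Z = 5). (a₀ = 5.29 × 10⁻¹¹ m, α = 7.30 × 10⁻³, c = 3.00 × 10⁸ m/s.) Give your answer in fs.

r = n²a₀/Z = 7²·5.29 × 10⁻¹¹/5 = 5.18 × 10⁻¹⁰ m
v = Zαc/n = 5·0.00730·3.00 × 10⁸/7 = 1.56 × 10⁶ m/s
T = 2πr/v = 2.08 × 10⁻¹⁵ s = 2.08 fs

2.08 fs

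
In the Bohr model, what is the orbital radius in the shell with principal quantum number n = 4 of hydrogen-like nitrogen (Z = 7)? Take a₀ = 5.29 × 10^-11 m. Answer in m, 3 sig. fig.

1.21 × 10^-10 m

r_n = n²a₀/Z = 4² × 5.29 × 10^-11 / 7
    = 16 × 5.29 × 10^-11 / 7 = 1.21 × 10^-10 m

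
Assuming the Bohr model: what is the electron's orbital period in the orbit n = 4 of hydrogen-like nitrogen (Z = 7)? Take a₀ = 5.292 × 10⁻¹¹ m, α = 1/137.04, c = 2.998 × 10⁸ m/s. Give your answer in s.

1.985 × 10⁻¹⁶ s

r = n²a₀/Z = 4²·5.292 × 10⁻¹¹/7 = 1.210 × 10⁻¹⁰ m
v = Zαc/n = 7·0.007297·2.998 × 10⁸/4 = 3.828 × 10⁶ m/s
T = 2πr/v = 1.985 × 10⁻¹⁶ s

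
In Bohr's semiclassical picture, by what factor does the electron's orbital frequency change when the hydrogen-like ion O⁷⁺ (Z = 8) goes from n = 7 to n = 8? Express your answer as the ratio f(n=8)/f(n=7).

343/512

f ∝ Z^2 · n^-3; with Z fixed, f ∝ n^-3.
f(n=8)/f(n=7) = (8/7)^-3 = 343/512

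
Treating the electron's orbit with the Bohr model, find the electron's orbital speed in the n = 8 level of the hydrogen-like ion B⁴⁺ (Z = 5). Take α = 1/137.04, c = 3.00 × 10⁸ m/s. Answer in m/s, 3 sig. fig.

v_n = Zαc/n = 5 × 0.00730 × 3.00 × 10⁸ / 8
    = 1.37 × 10⁶ m/s

1.37 × 10⁶ m/s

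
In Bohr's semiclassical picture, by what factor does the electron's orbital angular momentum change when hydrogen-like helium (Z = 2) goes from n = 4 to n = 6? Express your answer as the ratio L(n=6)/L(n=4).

3/2

L = nℏ depends only on n, so L ∝ n.
L(n=6)/L(n=4) = (6/4)^1 = 3/2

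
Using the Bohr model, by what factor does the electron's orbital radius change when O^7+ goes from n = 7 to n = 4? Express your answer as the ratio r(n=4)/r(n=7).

r ∝ Z^-1 · n^2; with Z fixed, r ∝ n^2.
r(n=4)/r(n=7) = (4/7)^2 = 16/49

16/49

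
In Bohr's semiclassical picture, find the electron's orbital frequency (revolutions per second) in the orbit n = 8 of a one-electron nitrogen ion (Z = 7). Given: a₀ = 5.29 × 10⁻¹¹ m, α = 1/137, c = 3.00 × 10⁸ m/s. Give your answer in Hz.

6.31 × 10¹⁴ Hz

r = n²a₀/Z = 4.84 × 10⁻¹⁰ m, v = Zαc/n = 1.92 × 10⁶ m/s
f = v/(2πr) = 6.31 × 10¹⁴ Hz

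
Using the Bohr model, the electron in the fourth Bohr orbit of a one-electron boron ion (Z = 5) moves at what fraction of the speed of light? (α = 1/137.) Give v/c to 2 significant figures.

0.0091

v_n = Zαc/n, so v/c = Zα/n = 5 × 0.0073 / 4 = 0.0091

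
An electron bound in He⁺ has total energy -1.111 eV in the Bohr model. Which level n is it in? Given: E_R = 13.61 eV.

E_n = −E_R Z²/n² ⇒ n² = E_R Z²/(−E_n) = 13.61 × 2² / 1.111 ≈ 49.00
n = 7

7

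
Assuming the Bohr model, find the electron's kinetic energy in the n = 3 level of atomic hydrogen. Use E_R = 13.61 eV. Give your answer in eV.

For a Coulomb orbit the virial theorem gives K = −E_n.
E_n = −E_R·Z²/n², so K = E_R·Z²/n² = 13.61 × 1²/3² = 1.512 eV

1.512 eV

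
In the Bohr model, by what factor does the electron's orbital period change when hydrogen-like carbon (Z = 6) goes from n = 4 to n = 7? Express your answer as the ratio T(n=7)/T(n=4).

T ∝ Z^-2 · n^3; with Z fixed, T ∝ n^3.
T(n=7)/T(n=4) = (7/4)^3 = 343/64

343/64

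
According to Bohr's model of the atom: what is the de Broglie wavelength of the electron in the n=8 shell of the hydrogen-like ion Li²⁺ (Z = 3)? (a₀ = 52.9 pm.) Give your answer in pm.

The Bohr quantisation condition is nλ = 2πr_n.
r_n = n²a₀/Z = 1130 pm
λ = 2πr_n/n = 2π·1130/8 = 886 pm

886 pm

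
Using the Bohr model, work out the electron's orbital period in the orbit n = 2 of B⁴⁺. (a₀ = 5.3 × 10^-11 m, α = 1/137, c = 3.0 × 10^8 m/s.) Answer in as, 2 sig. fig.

49 as

r = n²a₀/Z = 2²·5.3 × 10^-11/5 = 4.2 × 10^-11 m
v = Zαc/n = 5·0.0073·3.0 × 10^8/2 = 5.5 × 10^6 m/s
T = 2πr/v = 4.9 × 10^-17 s = 49 as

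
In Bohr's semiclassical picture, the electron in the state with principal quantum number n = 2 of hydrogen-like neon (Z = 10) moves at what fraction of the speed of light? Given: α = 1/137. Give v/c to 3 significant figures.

0.0365

v_n = Zαc/n, so v/c = Zα/n = 10 × 0.00730 / 2 = 0.0365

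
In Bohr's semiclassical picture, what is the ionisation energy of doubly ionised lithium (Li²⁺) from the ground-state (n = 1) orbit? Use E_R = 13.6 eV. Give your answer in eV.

E_n = −E_R·Z²/n² = −13.6 × 3²/1² eV = -122 eV
Ionisation energy = −E_n = 122 eV

122 eV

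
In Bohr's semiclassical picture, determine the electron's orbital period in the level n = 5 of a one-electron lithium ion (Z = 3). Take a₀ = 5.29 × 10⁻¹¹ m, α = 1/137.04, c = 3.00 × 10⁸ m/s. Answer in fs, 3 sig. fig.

r = n²a₀/Z = 5²·5.29 × 10⁻¹¹/3 = 4.41 × 10⁻¹⁰ m
v = Zαc/n = 3·0.00730·3.00 × 10⁸/5 = 1.31 × 10⁶ m/s
T = 2πr/v = 2.11 × 10⁻¹⁵ s = 2.11 fs

2.11 fs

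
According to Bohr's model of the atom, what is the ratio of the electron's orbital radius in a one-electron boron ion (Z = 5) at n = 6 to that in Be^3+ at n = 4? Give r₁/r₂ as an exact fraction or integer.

r ∝ Z^-1 · n^2
r₁/r₂ = (5/4)^-1 · (6/4)^2 = 9/5

9/5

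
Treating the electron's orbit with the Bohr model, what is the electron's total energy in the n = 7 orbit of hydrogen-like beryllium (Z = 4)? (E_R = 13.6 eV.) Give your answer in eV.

-4.44 eV

E_n = −E_R·Z²/n² = −13.6 × 4²/7² = -4.44 eV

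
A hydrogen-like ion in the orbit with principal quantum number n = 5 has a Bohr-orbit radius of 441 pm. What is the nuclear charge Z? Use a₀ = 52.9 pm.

r_n = n²a₀/Z ⇒ Z = n²a₀/r = 5² × 52.9 / 441 ≈ 3.00
Z = 3

3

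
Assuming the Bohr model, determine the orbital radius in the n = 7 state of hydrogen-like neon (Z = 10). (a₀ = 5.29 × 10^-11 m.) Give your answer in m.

2.59 × 10^-10 m

r_n = n²a₀/Z = 7² × 5.29 × 10^-11 / 10
    = 49 × 5.29 × 10^-11 / 10 = 2.59 × 10^-10 m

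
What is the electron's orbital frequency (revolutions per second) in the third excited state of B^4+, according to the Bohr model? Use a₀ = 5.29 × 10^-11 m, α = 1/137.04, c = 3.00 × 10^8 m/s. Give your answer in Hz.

r = n²a₀/Z = 1.69 × 10^-10 m, v = Zαc/n = 2.74 × 10^6 m/s
f = v/(2πr) = 2.57 × 10^15 Hz

2.57 × 10^15 Hz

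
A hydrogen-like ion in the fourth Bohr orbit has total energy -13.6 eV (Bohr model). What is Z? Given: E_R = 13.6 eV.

E_n = −E_R Z²/n² ⇒ Z² = −E_n n²/E_R = 13.6 × 4² / 13.6 ≈ 16.00
Z = 4

4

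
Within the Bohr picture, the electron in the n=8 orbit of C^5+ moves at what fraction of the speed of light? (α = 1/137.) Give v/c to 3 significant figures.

0.00547

v_n = Zαc/n, so v/c = Zα/n = 6 × 0.00730 / 8 = 0.00547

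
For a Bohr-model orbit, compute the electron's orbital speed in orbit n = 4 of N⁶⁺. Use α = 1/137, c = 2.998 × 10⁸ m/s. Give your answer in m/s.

3.830 × 10⁶ m/s

v_n = Zαc/n = 7 × 0.007299 × 2.998 × 10⁸ / 4
    = 3.830 × 10⁶ m/s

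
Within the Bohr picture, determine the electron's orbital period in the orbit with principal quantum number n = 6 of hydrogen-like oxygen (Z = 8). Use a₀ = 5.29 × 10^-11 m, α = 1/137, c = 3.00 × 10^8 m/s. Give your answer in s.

r = n²a₀/Z = 6²·5.29 × 10^-11/8 = 2.38 × 10^-10 m
v = Zαc/n = 8·0.00730·3.00 × 10^8/6 = 2.92 × 10^6 m/s
T = 2πr/v = 5.12 × 10^-16 s

5.12 × 10^-16 s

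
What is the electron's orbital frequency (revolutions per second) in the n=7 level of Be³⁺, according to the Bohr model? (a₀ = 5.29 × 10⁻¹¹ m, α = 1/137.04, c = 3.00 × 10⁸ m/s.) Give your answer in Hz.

3.07 × 10¹⁴ Hz

r = n²a₀/Z = 6.48 × 10⁻¹⁰ m, v = Zαc/n = 1.25 × 10⁶ m/s
f = v/(2πr) = 3.07 × 10¹⁴ Hz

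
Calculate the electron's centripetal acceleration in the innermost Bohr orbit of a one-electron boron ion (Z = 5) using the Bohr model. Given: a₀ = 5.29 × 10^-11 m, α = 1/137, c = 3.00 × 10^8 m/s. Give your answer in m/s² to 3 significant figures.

r = n²a₀/Z = 1.06 × 10^-11 m, v = Zαc/n = 1.09 × 10^7 m/s
a = v²/r = (1.09 × 10^7)² / 1.06 × 10^-11 = 1.13 × 10^25 m/s²

1.13 × 10^25 m/s²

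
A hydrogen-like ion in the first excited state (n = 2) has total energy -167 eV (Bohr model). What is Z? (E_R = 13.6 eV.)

7

E_n = −E_R Z²/n² ⇒ Z² = −E_n n²/E_R = 167 × 2² / 13.6 ≈ 49.12
Z = 7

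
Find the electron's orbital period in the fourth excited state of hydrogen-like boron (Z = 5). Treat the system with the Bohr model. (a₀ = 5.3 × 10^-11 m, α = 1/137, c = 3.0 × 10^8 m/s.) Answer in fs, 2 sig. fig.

0.76 fs

r = n²a₀/Z = 5²·5.3 × 10^-11/5 = 2.6 × 10^-10 m
v = Zαc/n = 5·0.0073·3.0 × 10^8/5 = 2.2 × 10^6 m/s
T = 2πr/v = 7.6 × 10^-16 s = 0.76 fs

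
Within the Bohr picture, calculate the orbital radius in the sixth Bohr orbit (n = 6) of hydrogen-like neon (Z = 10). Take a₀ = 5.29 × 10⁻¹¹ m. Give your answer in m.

r_n = n²a₀/Z = 6² × 5.29 × 10⁻¹¹ / 10
    = 36 × 5.29 × 10⁻¹¹ / 10 = 1.90 × 10⁻¹⁰ m

1.90 × 10⁻¹⁰ m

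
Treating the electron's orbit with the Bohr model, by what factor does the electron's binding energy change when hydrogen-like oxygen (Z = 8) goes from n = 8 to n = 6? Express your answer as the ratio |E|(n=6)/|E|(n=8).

|E| ∝ Z^2 · n^-2; with Z fixed, |E| ∝ n^-2.
|E|(n=6)/|E|(n=8) = (6/8)^-2 = 16/9

16/9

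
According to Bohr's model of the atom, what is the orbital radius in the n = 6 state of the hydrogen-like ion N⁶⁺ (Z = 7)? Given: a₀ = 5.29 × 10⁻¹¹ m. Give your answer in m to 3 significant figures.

2.72 × 10⁻¹⁰ m

r_n = n²a₀/Z = 6² × 5.29 × 10⁻¹¹ / 7
    = 36 × 5.29 × 10⁻¹¹ / 7 = 2.72 × 10⁻¹⁰ m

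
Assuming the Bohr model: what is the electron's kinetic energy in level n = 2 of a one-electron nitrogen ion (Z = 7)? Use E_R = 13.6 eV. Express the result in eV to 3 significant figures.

For a Coulomb orbit the virial theorem gives K = −E_n.
E_n = −E_R·Z²/n², so K = E_R·Z²/n² = 13.6 × 7²/2² = 167 eV

167 eV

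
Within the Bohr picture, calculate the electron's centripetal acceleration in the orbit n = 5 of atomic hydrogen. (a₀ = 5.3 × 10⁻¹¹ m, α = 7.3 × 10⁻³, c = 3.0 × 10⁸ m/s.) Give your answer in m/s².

1.4 × 10²⁰ m/s²

r = n²a₀/Z = 1.3 × 10⁻⁹ m, v = Zαc/n = 4.4 × 10⁵ m/s
a = v²/r = (4.4 × 10⁵)² / 1.3 × 10⁻⁹ = 1.4 × 10²⁰ m/s²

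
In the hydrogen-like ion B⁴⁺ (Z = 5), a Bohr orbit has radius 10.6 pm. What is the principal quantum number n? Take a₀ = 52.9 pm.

1

r_n = n²a₀/Z ⇒ n² = rZ/a₀ = 10.6 × 5 / 52.9 ≈ 1.00
n = 1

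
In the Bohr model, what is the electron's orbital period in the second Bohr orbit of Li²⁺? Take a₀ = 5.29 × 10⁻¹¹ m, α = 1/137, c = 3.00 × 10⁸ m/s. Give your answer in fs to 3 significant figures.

r = n²a₀/Z = 2²·5.29 × 10⁻¹¹/3 = 7.05 × 10⁻¹¹ m
v = Zαc/n = 3·0.00730·3.00 × 10⁸/2 = 3.28 × 10⁶ m/s
T = 2πr/v = 1.35 × 10⁻¹⁶ s = 0.135 fs

0.135 fs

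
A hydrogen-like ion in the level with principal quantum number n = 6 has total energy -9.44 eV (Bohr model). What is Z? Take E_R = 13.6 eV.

E_n = −E_R Z²/n² ⇒ Z² = −E_n n²/E_R = 9.44 × 6² / 13.6 ≈ 24.99
Z = 5

5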